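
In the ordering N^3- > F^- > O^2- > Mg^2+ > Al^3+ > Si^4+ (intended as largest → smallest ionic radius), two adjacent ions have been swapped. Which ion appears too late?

O^2-

The pair F^-, O^2- is the wrong way round — F^- and O^2- share 10 electrons; the higher nuclear charge on F (Z=9) contracts it more, so F^- < O^2-. All other adjacent pairs agree with periodic trends, so O^2- is the misplaced ion.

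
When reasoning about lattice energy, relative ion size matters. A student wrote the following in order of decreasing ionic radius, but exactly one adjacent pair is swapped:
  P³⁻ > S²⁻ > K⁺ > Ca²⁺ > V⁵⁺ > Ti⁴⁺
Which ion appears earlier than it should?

V⁵⁺

The pair V⁵⁺, Ti⁴⁺ is the wrong way round — V⁵⁺ and Ti⁴⁺ share 18 electrons; the higher nuclear charge on V (Z=23) contracts it more, so V⁵⁺ < Ti⁴⁺. All other adjacent pairs agree with periodic trends, so V⁵⁺ is the misplaced ion.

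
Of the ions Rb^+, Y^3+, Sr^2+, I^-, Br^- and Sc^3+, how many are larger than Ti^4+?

6

Ti^4+ has 18 e⁻ (Z=22), Sc^3+ has 18 e⁻ (Z=21), Y^3+ has 36 e⁻ (Z=39), Sr^2+ has 36 e⁻ (Z=38), Rb^+ has 36 e⁻ (Z=37), Br^- has 36 e⁻ (Z=35), I^- has 54 e⁻ (Z=53). Ti^4+ < Sc^3+ (isoelectronic, higher Z=22 is smaller); Sc^3+ < Y^3+ (same group, 1 shell fewer); Y^3+ < Sr^2+ (isoelectronic, higher Z=39 is smaller); Sr^2+ < Rb^+ (both 36 e⁻, Z=38>37); Rb^+ < Br^- (both 36 e⁻, Z=37>35); Br^- < I^- (same group, 1 shell fewer).
Relative to Ti^4+, the ions that are larger are Sc^3+, Y^3+, Sr^2+, Rb^+, Br^-, I^-. Count: 6.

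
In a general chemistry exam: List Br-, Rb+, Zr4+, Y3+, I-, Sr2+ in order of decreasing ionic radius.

I- > Br- > Rb+ > Sr2+ > Y3+ > Zr4+

Tabulating Z and e⁻: Zr4+ (Z=40, 36 e⁻), Y3+ (Z=39, 36 e⁻), Sr2+ (Z=38, 36 e⁻), Rb+ (Z=37, 36 e⁻), Br- (Z=35, 36 e⁻), I- (Z=53, 54 e⁻). Zr4+ < Y3+ (isoelectronic, higher Z=40 is smaller); Y3+ < Sr2+ (isoelectronic, higher Z=39 is smaller); Sr2+ < Rb+ (both 36 e⁻, Z=38>37); Rb+ < Br- (isoelectronic, higher Z=37 is smaller); Br- < I- (same group, 1 shell fewer).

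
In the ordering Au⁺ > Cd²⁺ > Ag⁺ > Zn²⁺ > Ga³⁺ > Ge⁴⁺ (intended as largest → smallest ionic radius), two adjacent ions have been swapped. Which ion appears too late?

Ag⁺

Compare adjacent ions: Cd²⁺ and Ag⁺ share 46 electrons; the higher nuclear charge on Cd (Z=48) contracts it more, so Cd²⁺ < Ag⁺ — yet in this decreasing list Cd²⁺ sits before Ag⁺. Nothing else is reversed, so Ag⁺ should move one place to the left.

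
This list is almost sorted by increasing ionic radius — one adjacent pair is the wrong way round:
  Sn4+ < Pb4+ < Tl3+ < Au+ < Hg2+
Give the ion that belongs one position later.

Au+

The pair Au+, Hg2+ is the wrong way round — both have 78 electrons but Z(Hg)=80 > Z(Au)=79, so Hg2+ should be the smaller of the two. All other adjacent pairs agree with periodic trends, so Au+ is the misplaced ion.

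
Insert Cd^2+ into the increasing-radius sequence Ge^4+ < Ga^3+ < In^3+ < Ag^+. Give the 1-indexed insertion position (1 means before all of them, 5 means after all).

4

First list Z and electron count for each: Ge^4+ (Z=32, 28 e⁻), Ga^3+ (Z=31, 28 e⁻), In^3+ (Z=49, 46 e⁻), Cd^2+ (Z=48, 46 e⁻), Ag^+ (Z=47, 46 e⁻). Ge^4+ < Ga^3+ (both 28 e⁻, Z=32>31); Ga^3+ < In^3+ (same group, 1 shell fewer); In^3+ < Cd^2+ (isoelectronic, higher Z=49 is smaller); Cd^2+ < Ag^+ (both 46 e⁻, Z=48>47).
With Cd^2+ included the full order is Ge^4+ < Ga^3+ < In^3+ < Cd^2+ < Ag^+, so it takes position 4.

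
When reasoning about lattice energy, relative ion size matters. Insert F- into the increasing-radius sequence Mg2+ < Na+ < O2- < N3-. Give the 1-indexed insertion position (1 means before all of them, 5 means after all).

3

All of these have 10 electrons (isoelectronic). With the same electron cloud, the ion with the most protons pulls it in tightest. Nuclear charges: Mg2+ (Z=12), Na+ (Z=11), F- (Z=9), O2- (Z=8), N3- (Z=7). Highest Z is smallest.
Putting F- in gives Mg2+ < Na+ < F- < O2- < N3-; it lands at slot 3.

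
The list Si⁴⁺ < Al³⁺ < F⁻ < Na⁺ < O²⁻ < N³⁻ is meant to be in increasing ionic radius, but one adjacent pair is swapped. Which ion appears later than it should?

Na⁺

Check each adjacent pair. F⁻ and Na⁺ are reversed: they are isoelectronic (10 e⁻) and Na has more protons than F (11 vs 9), making Na⁺ smaller. No other neighbouring pair contradicts the periodic trends, so Na⁺ is the ion listed too late.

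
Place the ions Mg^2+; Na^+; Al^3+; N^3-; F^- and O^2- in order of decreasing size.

Each ion has 10 electrons. The ranking follows nuclear charge in reverse — greater Z gives a smaller radius. Al^3+ (Z=13), Mg^2+ (Z=12), Na^+ (Z=11), F^- (Z=9), O^2- (Z=8), N^3- (Z=7).

N^3- > O^2- > F^- > Na^+ > Mg^2+ > Al^3+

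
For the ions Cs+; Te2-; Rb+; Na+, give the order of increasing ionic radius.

Na+ < Rb+ < Cs+ < Te2-

First list Z and electron count for each: Na+: 10 e⁻, Z=11, Rb+: 36 e⁻, Z=37, Cs+: 54 e⁻, Z=55, Te2-: 54 e⁻, Z=52. Na+ < Rb+ (same group, period 3 vs 5); Rb+ < Cs+ (same group, 1 shell fewer); Cs+ < Te2- (isoelectronic, higher Z=55 is smaller).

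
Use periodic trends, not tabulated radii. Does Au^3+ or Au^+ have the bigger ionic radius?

These are all Au ions. Removing more electrons (higher positive charge) pulls the remaining electrons in closer, so Au^3+ is smallest and Au^+ is largest.

Au^+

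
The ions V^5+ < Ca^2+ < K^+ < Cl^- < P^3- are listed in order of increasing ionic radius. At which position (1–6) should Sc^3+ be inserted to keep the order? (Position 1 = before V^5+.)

Each ion has 18 electrons. The ranking follows nuclear charge in reverse — greater Z gives a smaller radius. V^5+ (Z=23), Sc^3+ (Z=21), Ca^2+ (Z=20), K^+ (Z=19), Cl^- (Z=17), P^3- (Z=15).
The complete sequence is V^5+ < Sc^3+ < Ca^2+ < K^+ < Cl^- < P^3-. Sc^3+ sits at position 2.

2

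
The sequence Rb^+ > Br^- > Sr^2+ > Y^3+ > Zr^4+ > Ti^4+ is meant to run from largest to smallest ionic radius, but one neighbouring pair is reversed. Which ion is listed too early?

Compare adjacent ions: they are isoelectronic (36 e⁻) and Rb has more protons than Br (37 vs 35), making Rb^+ smaller — yet in this decreasing list Rb^+ sits before Br^-. Nothing else is reversed, so Rb^+ should move one place to the right.

Rb^+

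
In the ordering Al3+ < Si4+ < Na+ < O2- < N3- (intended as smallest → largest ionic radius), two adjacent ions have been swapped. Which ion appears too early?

Al3+

Check each adjacent pair. Al3+ and Si4+ are reversed: both have 10 electrons but Z(Si)=14 > Z(Al)=13, so Si4+ should be the smaller of the two. No other neighbouring pair contradicts the periodic trends, so Al3+ is the ion listed too early.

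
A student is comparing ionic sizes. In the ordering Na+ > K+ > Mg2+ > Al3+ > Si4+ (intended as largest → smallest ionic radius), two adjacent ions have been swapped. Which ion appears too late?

K+

The pair Na+, K+ is the wrong way round — same group and charge — period 3 sits above period 4, so Na+ is smaller. All other adjacent pairs agree with periodic trends, so K+ is the misplaced ion.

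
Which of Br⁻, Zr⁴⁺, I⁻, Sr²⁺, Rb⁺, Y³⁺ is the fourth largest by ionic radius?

Sr²⁺

First list Z and electron count for each: Zr⁴⁺ has 36 e⁻ (Z=40), Y³⁺ has 36 e⁻ (Z=39), Sr²⁺ has 36 e⁻ (Z=38), Rb⁺ has 36 e⁻ (Z=37), Br⁻ has 36 e⁻ (Z=35), I⁻ has 54 e⁻ (Z=53). Zr⁴⁺ < Y³⁺ (isoelectronic, higher Z=40 is smaller); Y³⁺ < Sr²⁺ (both 36 e⁻, Z=39>38); Sr²⁺ < Rb⁺ (isoelectronic, higher Z=38 is smaller); Rb⁺ < Br⁻ (isoelectronic, higher Z=37 is smaller); Br⁻ < I⁻ (same group, 1 shell fewer).
Full ascending order: Zr⁴⁺ < Y³⁺ < Sr²⁺ < Rb⁺ < Br⁻ < I⁻. Counting from the largest, position 4 is Sr²⁺.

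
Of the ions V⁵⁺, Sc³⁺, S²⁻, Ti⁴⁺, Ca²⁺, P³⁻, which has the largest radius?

All of these have 18 electrons (isoelectronic). With the same electron cloud, the ion with the most protons pulls it in tightest. Nuclear charges: V⁵⁺ (Z=23), Ti⁴⁺ (Z=22), Sc³⁺ (Z=21), Ca²⁺ (Z=20), S²⁻ (Z=16), P³⁻ (Z=15). Highest Z is smallest.

P³⁻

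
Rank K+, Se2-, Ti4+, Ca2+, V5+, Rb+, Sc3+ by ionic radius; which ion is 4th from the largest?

Ca2+

Tabulating Z and e⁻: V5+ has 18 e⁻ (Z=23), Ti4+ has 18 e⁻ (Z=22), Sc3+ has 18 e⁻ (Z=21), Ca2+ has 18 e⁻ (Z=20), K+ has 18 e⁻ (Z=19), Rb+ has 36 e⁻ (Z=37), Se2- has 36 e⁻ (Z=34). V5+ < Ti4+ (both 18 e⁻, Z=23>22); Ti4+ < Sc3+ (isoelectronic, higher Z=22 is smaller); Sc3+ < Ca2+ (isoelectronic, higher Z=21 is smaller); Ca2+ < K+ (both 18 e⁻, Z=20>19); K+ < Rb+ (same group, period 4 vs 5); Rb+ < Se2- (isoelectronic, higher Z=37 is smaller).
Full ascending order: V5+ < Ti4+ < Sc3+ < Ca2+ < K+ < Rb+ < Se2-. Counting from the largest, position 4 is Ca2+.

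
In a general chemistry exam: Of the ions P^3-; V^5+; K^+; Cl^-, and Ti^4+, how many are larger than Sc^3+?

3

Isoelectronic series (18 e⁻ each). Size is set by nuclear charge: more protons means a smaller ion. V^5+ (Z=23), Ti^4+ (Z=22), Sc^3+ (Z=21), K^+ (Z=19), Cl^- (Z=17), P^3- (Z=15).
Ordering all of them (including Sc^3+) by radius gives V^5+ < Ti^4+ < Sc^3+ < K^+ < Cl^- < P^3-. That's 3.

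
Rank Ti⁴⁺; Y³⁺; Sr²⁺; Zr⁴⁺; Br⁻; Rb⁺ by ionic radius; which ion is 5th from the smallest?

Work out protons and electrons: Ti⁴⁺: 18 e⁻, Z=22, Zr⁴⁺: 36 e⁻, Z=40, Y³⁺: 36 e⁻, Z=39, Sr²⁺: 36 e⁻, Z=38, Rb⁺: 36 e⁻, Z=37, Br⁻: 36 e⁻, Z=35. Ti⁴⁺ < Zr⁴⁺ (same group, period 4 vs 5); Zr⁴⁺ < Y³⁺ (both 36 e⁻, Z=40>39); Y³⁺ < Sr²⁺ (both 36 e⁻, Z=39>38); Sr²⁺ < Rb⁺ (isoelectronic, higher Z=38 is smaller); Rb⁺ < Br⁻ (both 36 e⁻, Z=37>35).
So the order is Ti⁴⁺ < Zr⁴⁺ < Y³⁺ < Sr²⁺ < Rb⁺ < Br⁻; the 5th-smallest ion is Rb⁺.

Rb⁺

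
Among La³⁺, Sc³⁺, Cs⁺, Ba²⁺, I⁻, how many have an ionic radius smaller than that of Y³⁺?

1

Sc³⁺ has 18 e⁻ (Z=21), Y³⁺ has 36 e⁻ (Z=39), La³⁺ has 54 e⁻ (Z=57), Ba²⁺ has 54 e⁻ (Z=56), Cs⁺ has 54 e⁻ (Z=55), I⁻ has 54 e⁻ (Z=53). Sc³⁺ < Y³⁺ (same group, period 4 vs 5); Y³⁺ < La³⁺ (same group, period 5 vs 6); La³⁺ < Ba²⁺ (both 54 e⁻, Z=57>56); Ba²⁺ < Cs⁺ (isoelectronic, higher Z=56 is smaller); Cs⁺ < I⁻ (isoelectronic, higher Z=55 is smaller).
Overall: Sc³⁺ < Y³⁺ < La³⁺ < Ba²⁺ < Cs⁺ < I⁻. Y³⁺ has 1 below it and 4 above. Count: 1.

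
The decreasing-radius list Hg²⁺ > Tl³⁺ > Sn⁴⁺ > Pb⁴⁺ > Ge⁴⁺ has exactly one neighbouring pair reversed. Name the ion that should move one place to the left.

Scanning neighbour by neighbour, only Sn⁴⁺/Pb⁴⁺ violates a trend: same group and charge — period 5 sits above period 6, so Sn⁴⁺ is smaller. That makes Pb⁴⁺ the one sitting a position late relative to where it belongs.

Pb⁴⁺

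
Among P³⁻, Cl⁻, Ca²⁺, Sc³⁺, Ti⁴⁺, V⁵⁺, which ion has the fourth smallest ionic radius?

Ca²⁺

Isoelectronic series (18 e⁻ each). Size is set by nuclear charge: more protons means a smaller ion. V⁵⁺ (Z=23), Ti⁴⁺ (Z=22), Sc³⁺ (Z=21), Ca²⁺ (Z=20), Cl⁻ (Z=17), P³⁻ (Z=15).
So the order is V⁵⁺ < Ti⁴⁺ < Sc³⁺ < Ca²⁺ < Cl⁻ < P³⁻; the 4th-smallest ion is Ca²⁺.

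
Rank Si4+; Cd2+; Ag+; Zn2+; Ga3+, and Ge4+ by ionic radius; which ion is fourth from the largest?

Ga3+

Electron counts and nuclear charges: Si4+: 10 e⁻, Z=14, Ge4+: 28 e⁻, Z=32, Ga3+: 28 e⁻, Z=31, Zn2+: 28 e⁻, Z=30, Cd2+: 46 e⁻, Z=48, Ag+: 46 e⁻, Z=47. Si4+ < Ge4+ (same group, 1 shell fewer); Ge4+ < Ga3+ (both 28 e⁻, Z=32>31); Ga3+ < Zn2+ (isoelectronic, higher Z=31 is smaller); Zn2+ < Cd2+ (same group, period 4 vs 5); Cd2+ < Ag+ (isoelectronic, higher Z=48 is smaller).
Ordering: Si4+ < Ge4+ < Ga3+ < Zn2+ < Cd2+ < Ag+. The fourth largest is Ga3+.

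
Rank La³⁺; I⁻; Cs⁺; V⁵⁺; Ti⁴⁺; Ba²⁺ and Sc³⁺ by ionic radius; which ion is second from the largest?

Electron counts and nuclear charges: V⁵⁺ (Z=23, 18 e⁻), Ti⁴⁺ (Z=22, 18 e⁻), Sc³⁺ (Z=21, 18 e⁻), La³⁺ (Z=57, 54 e⁻), Ba²⁺ (Z=56, 54 e⁻), Cs⁺ (Z=55, 54 e⁻), I⁻ (Z=53, 54 e⁻). V⁵⁺ < Ti⁴⁺ (isoelectronic, higher Z=23 is smaller); Ti⁴⁺ < Sc³⁺ (isoelectronic, higher Z=22 is smaller); Sc³⁺ < La³⁺ (same group, period 4 vs 6); La³⁺ < Ba²⁺ (both 54 e⁻, Z=57>56); Ba²⁺ < Cs⁺ (isoelectronic, higher Z=56 is smaller); Cs⁺ < I⁻ (both 54 e⁻, Z=55>53).
So the order is V⁵⁺ < Ti⁴⁺ < Sc³⁺ < La³⁺ < Ba²⁺ < Cs⁺ < I⁻; the 2nd-largest ion is Cs⁺.

Cs⁺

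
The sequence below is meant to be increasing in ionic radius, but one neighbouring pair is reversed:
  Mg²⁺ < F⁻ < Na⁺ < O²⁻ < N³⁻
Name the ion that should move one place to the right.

Check each adjacent pair. F⁻ and Na⁺ are reversed: they are isoelectronic (10 e⁻) and Na has more protons than F (11 vs 9), making Na⁺ smaller. No other neighbouring pair contradicts the periodic trends, so F⁻ is the ion listed too early.

F⁻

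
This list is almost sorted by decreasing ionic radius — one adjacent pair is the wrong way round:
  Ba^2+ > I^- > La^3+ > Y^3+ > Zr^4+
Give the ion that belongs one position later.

Ba^2+

Compare adjacent ions: Ba^2+ and I^- share 54 electrons; the higher nuclear charge on Ba (Z=56) contracts it more, so Ba^2+ < I^- — yet in this decreasing list Ba^2+ sits before I^-. Nothing else is reversed, so Ba^2+ should move one place to the right.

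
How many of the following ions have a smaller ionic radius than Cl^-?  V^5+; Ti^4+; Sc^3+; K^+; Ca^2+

5

Isoelectronic series (18 e⁻ each). Size is set by nuclear charge: more protons means a smaller ion. V^5+ (Z=23), Ti^4+ (Z=22), Sc^3+ (Z=21), Ca^2+ (Z=20), K^+ (Z=19), Cl^- (Z=17).
Ordering all of them (including Cl^-) by radius gives V^5+ < Ti^4+ < Sc^3+ < Ca^2+ < K^+ < Cl^-. Count: 5.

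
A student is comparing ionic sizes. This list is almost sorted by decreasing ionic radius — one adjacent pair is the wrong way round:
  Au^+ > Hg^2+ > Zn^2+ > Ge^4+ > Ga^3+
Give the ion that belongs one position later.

Check each adjacent pair. Ge^4+ and Ga^3+ are reversed: they are isoelectronic (28 e⁻) and Ge has more protons than Ga (32 vs 31), making Ge^4+ smaller. No other neighbouring pair contradicts the periodic trends, so Ge^4+ is the ion listed too early.

Ge^4+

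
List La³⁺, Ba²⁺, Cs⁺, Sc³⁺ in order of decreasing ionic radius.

Tabulating Z and e⁻: Sc³⁺: 18 e⁻, Z=21, La³⁺: 54 e⁻, Z=57, Ba²⁺: 54 e⁻, Z=56, Cs⁺: 54 e⁻, Z=55. Sc³⁺ < La³⁺ (same group, 2 shells fewer); La³⁺ < Ba²⁺ (both 54 e⁻, Z=57>56); Ba²⁺ < Cs⁺ (isoelectronic, higher Z=56 is smaller).

Cs⁺ > Ba²⁺ > La³⁺ > Sc³⁺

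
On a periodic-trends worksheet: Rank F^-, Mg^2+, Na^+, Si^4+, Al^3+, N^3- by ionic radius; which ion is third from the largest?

Na^+

Each ion has 10 electrons. The ranking follows nuclear charge in reverse — greater Z gives a smaller radius. Si^4+ (Z=14), Al^3+ (Z=13), Mg^2+ (Z=12), Na^+ (Z=11), F^- (Z=9), N^3- (Z=7).
That gives Si^4+ < Al^3+ < Mg^2+ < Na^+ < F^- < N^3-. From the largest end, number 3 is Na^+.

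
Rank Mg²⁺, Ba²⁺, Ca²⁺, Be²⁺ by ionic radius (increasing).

Be²⁺ < Mg²⁺ < Ca²⁺ < Ba²⁺

These ions sit in one column with identical charge. Each step down the periodic table adds a principal shell, increasing the radius.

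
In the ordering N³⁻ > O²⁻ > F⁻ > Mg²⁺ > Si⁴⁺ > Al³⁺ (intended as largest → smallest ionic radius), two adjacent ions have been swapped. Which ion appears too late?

Al³⁺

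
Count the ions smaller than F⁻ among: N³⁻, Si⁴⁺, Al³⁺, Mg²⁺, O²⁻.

These species are isoelectronic with 10 electrons. The only difference is the number of protons: Si⁴⁺ (Z=14), Al³⁺ (Z=13), Mg²⁺ (Z=12), F⁻ (Z=9), O²⁻ (Z=8), N³⁻ (Z=7). The strongest nuclear pull (Si⁴⁺) gives the smallest ion.
Overall: Si⁴⁺ < Al³⁺ < Mg²⁺ < F⁻ < O²⁻ < N³⁻. F⁻ has 3 below it and 2 above. So 3 are smaller.

3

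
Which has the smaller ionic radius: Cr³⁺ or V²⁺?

Isoelectronic series (21 e⁻ each). Size is set by nuclear charge: more protons means a smaller ion. Cr³⁺ (Z=24), V²⁺ (Z=23).

Cr³⁺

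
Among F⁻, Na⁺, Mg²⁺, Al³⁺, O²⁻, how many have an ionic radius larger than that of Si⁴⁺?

5

These species are isoelectronic with 10 electrons. The only difference is the number of protons: Si⁴⁺ (Z=14), Al³⁺ (Z=13), Mg²⁺ (Z=12), Na⁺ (Z=11), F⁻ (Z=9), O²⁻ (Z=8). The strongest nuclear pull (Si⁴⁺) gives the smallest ion.
Placing each against Si⁴⁺: smaller — none; larger — Al³⁺, Mg²⁺, Na⁺, F⁻, O²⁻. Count: 5.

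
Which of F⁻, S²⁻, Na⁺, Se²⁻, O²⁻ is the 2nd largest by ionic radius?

Na⁺ (Z=11, 10 e⁻), F⁻ (Z=9, 10 e⁻), O²⁻ (Z=8, 10 e⁻), S²⁻ (Z=16, 18 e⁻), Se²⁻ (Z=34, 36 e⁻). Na⁺ < F⁻ (isoelectronic, higher Z=11 is smaller); F⁻ < O²⁻ (both 10 e⁻, Z=9>8); O²⁻ < S²⁻ (same group, period 2 vs 3); S²⁻ < Se²⁻ (same group, period 3 vs 4).
Ordering: Na⁺ < F⁻ < O²⁻ < S²⁻ < Se²⁻. The 2nd largest is S²⁻.

S²⁻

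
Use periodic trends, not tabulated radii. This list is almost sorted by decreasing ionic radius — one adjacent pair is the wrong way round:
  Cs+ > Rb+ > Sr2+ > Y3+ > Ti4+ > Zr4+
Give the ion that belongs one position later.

Ti4+

Check each adjacent pair. Ti4+ and Zr4+ are reversed: same group and charge — period 4 sits above period 5, so Ti4+ is smaller. No other neighbouring pair contradicts the periodic trends, so Ti4+ is the ion listed too early.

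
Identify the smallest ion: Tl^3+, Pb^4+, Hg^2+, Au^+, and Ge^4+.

Ge^4+ has 28 e⁻ (Z=32), Pb^4+ has 78 e⁻ (Z=82), Tl^3+ has 78 e⁻ (Z=81), Hg^2+ has 78 e⁻ (Z=80), Au^+ has 78 e⁻ (Z=79). Ge^4+ < Pb^4+ (same group, 2 shells fewer); Pb^4+ < Tl^3+ (isoelectronic, higher Z=82 is smaller); Tl^3+ < Hg^2+ (isoelectronic, higher Z=81 is smaller); Hg^2+ < Au^+ (isoelectronic, higher Z=80 is smaller).

Ge^4+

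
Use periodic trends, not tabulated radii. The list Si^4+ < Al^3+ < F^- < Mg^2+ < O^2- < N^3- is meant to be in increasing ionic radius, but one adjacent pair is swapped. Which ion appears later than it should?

Mg^2+

Scanning neighbour by neighbour, only F^-/Mg^2+ violates a trend: both have 10 electrons but Z(Mg)=12 > Z(F)=9, so Mg^2+ should be the smaller of the two. That makes Mg^2+ the one sitting a position late relative to where it belongs.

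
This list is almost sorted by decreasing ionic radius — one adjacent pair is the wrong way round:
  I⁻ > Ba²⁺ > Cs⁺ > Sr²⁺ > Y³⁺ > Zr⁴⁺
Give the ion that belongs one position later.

Ba²⁺

Check each adjacent pair. Ba²⁺ and Cs⁺ are reversed: Ba²⁺ and Cs⁺ share 54 electrons; the higher nuclear charge on Ba (Z=56) contracts it more, so Ba²⁺ < Cs⁺. No other neighbouring pair contradicts the periodic trends, so Ba²⁺ is the ion listed too early.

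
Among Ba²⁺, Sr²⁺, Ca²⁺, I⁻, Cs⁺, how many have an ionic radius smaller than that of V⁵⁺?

First list Z and electron count for each: V⁵⁺: 18 e⁻, Z=23, Ca²⁺: 18 e⁻, Z=20, Sr²⁺: 36 e⁻, Z=38, Ba²⁺: 54 e⁻, Z=56, Cs⁺: 54 e⁻, Z=55, I⁻: 54 e⁻, Z=53. V⁵⁺ < Ca²⁺ (both 18 e⁻, Z=23>20); Ca²⁺ < Sr²⁺ (same group, period 4 vs 5); Sr²⁺ < Ba²⁺ (same group, 1 shell fewer); Ba²⁺ < Cs⁺ (both 54 e⁻, Z=56>55); Cs⁺ < I⁻ (isoelectronic, higher Z=55 is smaller).
Relative to V⁵⁺, the ions that are smaller are none. That's 0.

0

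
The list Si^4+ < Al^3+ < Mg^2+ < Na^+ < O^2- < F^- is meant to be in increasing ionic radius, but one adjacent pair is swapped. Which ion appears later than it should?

Scanning neighbour by neighbour, only O^2-/F^- violates a trend: both have 10 electrons but Z(F)=9 > Z(O)=8, so F^- should be the smaller of the two. That makes F^- the one sitting a position late relative to where it belongs.

F^-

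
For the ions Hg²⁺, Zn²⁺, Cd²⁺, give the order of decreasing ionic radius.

These ions sit in one column with identical charge. Each step down the periodic table adds a principal shell, increasing the radius.

Hg²⁺ > Cd²⁺ > Zn²⁺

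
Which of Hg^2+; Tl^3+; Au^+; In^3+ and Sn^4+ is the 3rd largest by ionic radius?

Tl^3+

Electron counts and nuclear charges: Sn^4+: 46 e⁻, Z=50, In^3+: 46 e⁻, Z=49, Tl^3+: 78 e⁻, Z=81, Hg^2+: 78 e⁻, Z=80, Au^+: 78 e⁻, Z=79. Sn^4+ < In^3+ (isoelectronic, higher Z=50 is smaller); In^3+ < Tl^3+ (same group, period 5 vs 6); Tl^3+ < Hg^2+ (both 78 e⁻, Z=81>80); Hg^2+ < Au^+ (both 78 e⁻, Z=80>79).
Ordering: Sn^4+ < In^3+ < Tl^3+ < Hg^2+ < Au^+. The 3rd largest is Tl^3+.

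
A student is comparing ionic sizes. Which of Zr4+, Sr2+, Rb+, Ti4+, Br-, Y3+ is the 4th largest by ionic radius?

Y3+

Electron counts and nuclear charges: Ti4+ (Z=22, 18 e⁻), Zr4+ (Z=40, 36 e⁻), Y3+ (Z=39, 36 e⁻), Sr2+ (Z=38, 36 e⁻), Rb+ (Z=37, 36 e⁻), Br- (Z=35, 36 e⁻). Ti4+ < Zr4+ (same group, 1 shell fewer); Zr4+ < Y3+ (both 36 e⁻, Z=40>39); Y3+ < Sr2+ (isoelectronic, higher Z=39 is smaller); Sr2+ < Rb+ (isoelectronic, higher Z=38 is smaller); Rb+ < Br- (both 36 e⁻, Z=37>35).
Full ascending order: Ti4+ < Zr4+ < Y3+ < Sr2+ < Rb+ < Br-. Counting from the largest, position 4 is Y3+.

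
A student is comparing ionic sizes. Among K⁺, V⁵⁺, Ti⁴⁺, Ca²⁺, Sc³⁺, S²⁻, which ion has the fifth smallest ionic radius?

K⁺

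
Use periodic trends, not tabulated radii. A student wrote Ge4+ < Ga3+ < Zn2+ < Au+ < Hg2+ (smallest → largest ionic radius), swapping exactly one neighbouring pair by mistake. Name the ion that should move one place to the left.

Check each adjacent pair. Au+ and Hg2+ are reversed: Hg2+ and Au+ share 78 electrons; the higher nuclear charge on Hg (Z=80) contracts it more, so Hg2+ < Au+. No other neighbouring pair contradicts the periodic trends, so Hg2+ is the ion listed too late.

Hg2+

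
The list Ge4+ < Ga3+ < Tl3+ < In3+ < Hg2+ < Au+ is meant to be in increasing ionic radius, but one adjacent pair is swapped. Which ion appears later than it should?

Scanning neighbour by neighbour, only Tl3+/In3+ violates a trend: same group and charge — period 5 sits above period 6, so In3+ is smaller. That makes In3+ the one sitting a position late relative to where it belongs.

In3+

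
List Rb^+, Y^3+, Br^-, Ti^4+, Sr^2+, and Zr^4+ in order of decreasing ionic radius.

Electron counts and nuclear charges: Ti^4+ has 18 e⁻ (Z=22), Zr^4+ has 36 e⁻ (Z=40), Y^3+ has 36 e⁻ (Z=39), Sr^2+ has 36 e⁻ (Z=38), Rb^+ has 36 e⁻ (Z=37), Br^- has 36 e⁻ (Z=35). Ti^4+ < Zr^4+ (same group, period 4 vs 5); Zr^4+ < Y^3+ (isoelectronic, higher Z=40 is smaller); Y^3+ < Sr^2+ (both 36 e⁻, Z=39>38); Sr^2+ < Rb^+ (both 36 e⁻, Z=38>37); Rb^+ < Br^- (both 36 e⁻, Z=37>35).

Br^- > Rb^+ > Sr^2+ > Y^3+ > Zr^4+ > Ti^4+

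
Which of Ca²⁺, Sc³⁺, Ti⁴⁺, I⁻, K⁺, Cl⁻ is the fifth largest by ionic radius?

Sc³⁺

Work out protons and electrons: Ti⁴⁺ has 18 e⁻ (Z=22), Sc³⁺ has 18 e⁻ (Z=21), Ca²⁺ has 18 e⁻ (Z=20), K⁺ has 18 e⁻ (Z=19), Cl⁻ has 18 e⁻ (Z=17), I⁻ has 54 e⁻ (Z=53). Ti⁴⁺ < Sc³⁺ (both 18 e⁻, Z=22>21); Sc³⁺ < Ca²⁺ (isoelectronic, higher Z=21 is smaller); Ca²⁺ < K⁺ (isoelectronic, higher Z=20 is smaller); K⁺ < Cl⁻ (both 18 e⁻, Z=19>17); Cl⁻ < I⁻ (same group, 2 shells fewer).
That gives Ti⁴⁺ < Sc³⁺ < Ca²⁺ < K⁺ < Cl⁻ < I⁻. From the largest end, number 5 is Sc³⁺.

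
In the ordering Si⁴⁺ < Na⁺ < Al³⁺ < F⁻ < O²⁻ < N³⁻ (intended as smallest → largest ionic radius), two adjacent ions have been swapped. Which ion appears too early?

Compare adjacent ions: both have 10 electrons but Z(Al)=13 > Z(Na)=11, so Al³⁺ should be the smaller of the two — yet in this increasing list Na⁺ sits before Al³⁺. Nothing else is reversed, so Na⁺ should move one place to the right.

Na⁺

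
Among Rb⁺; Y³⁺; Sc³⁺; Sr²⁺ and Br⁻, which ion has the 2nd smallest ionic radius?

Y³⁺

First list Z and electron count for each: Sc³⁺: 18 e⁻, Z=21, Y³⁺: 36 e⁻, Z=39, Sr²⁺: 36 e⁻, Z=38, Rb⁺: 36 e⁻, Z=37, Br⁻: 36 e⁻, Z=35. Sc³⁺ < Y³⁺ (same group, period 4 vs 5); Y³⁺ < Sr²⁺ (isoelectronic, higher Z=39 is smaller); Sr²⁺ < Rb⁺ (both 36 e⁻, Z=38>37); Rb⁺ < Br⁻ (isoelectronic, higher Z=37 is smaller).
Full ascending order: Sc³⁺ < Y³⁺ < Sr²⁺ < Rb⁺ < Br⁻. Counting from the smallest, position 2 is Y³⁺.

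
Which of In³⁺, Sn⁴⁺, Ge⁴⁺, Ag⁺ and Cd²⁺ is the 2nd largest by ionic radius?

Cd²⁺

Electron counts and nuclear charges: Ge⁴⁺ (Z=32, 28 e⁻), Sn⁴⁺ (Z=50, 46 e⁻), In³⁺ (Z=49, 46 e⁻), Cd²⁺ (Z=48, 46 e⁻), Ag⁺ (Z=47, 46 e⁻). Ge⁴⁺ < Sn⁴⁺ (same group, 1 shell fewer); Sn⁴⁺ < In³⁺ (isoelectronic, higher Z=50 is smaller); In³⁺ < Cd²⁺ (isoelectronic, higher Z=49 is smaller); Cd²⁺ < Ag⁺ (isoelectronic, higher Z=48 is smaller).
That gives Ge⁴⁺ < Sn⁴⁺ < In³⁺ < Cd²⁺ < Ag⁺. From the largest end, number 2 is Cd²⁺.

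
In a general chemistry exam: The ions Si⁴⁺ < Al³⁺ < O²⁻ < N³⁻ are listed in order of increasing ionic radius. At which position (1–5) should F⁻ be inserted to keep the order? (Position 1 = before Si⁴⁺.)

3

All of these have 10 electrons (isoelectronic). With the same electron cloud, the ion with the most protons pulls it in tightest. Nuclear charges: Si⁴⁺ (Z=14), Al³⁺ (Z=13), F⁻ (Z=9), O²⁻ (Z=8), N³⁻ (Z=7). Highest Z is smallest.
The complete sequence is Si⁴⁺ < Al³⁺ < F⁻ < O²⁻ < N³⁻. F⁻ sits at position 3.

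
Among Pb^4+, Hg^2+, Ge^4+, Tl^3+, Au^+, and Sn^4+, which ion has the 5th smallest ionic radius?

Hg^2+

First list Z and electron count for each: Ge^4+ has 28 e⁻ (Z=32), Sn^4+ has 46 e⁻ (Z=50), Pb^4+ has 78 e⁻ (Z=82), Tl^3+ has 78 e⁻ (Z=81), Hg^2+ has 78 e⁻ (Z=80), Au^+ has 78 e⁻ (Z=79). Ge^4+ < Sn^4+ (same group, 1 shell fewer); Sn^4+ < Pb^4+ (same group, period 5 vs 6); Pb^4+ < Tl^3+ (both 78 e⁻, Z=82>81); Tl^3+ < Hg^2+ (isoelectronic, higher Z=81 is smaller); Hg^2+ < Au^+ (both 78 e⁻, Z=80>79).
Ordering: Ge^4+ < Sn^4+ < Pb^4+ < Tl^3+ < Hg^2+ < Au^+. The 5th smallest is Hg^2+.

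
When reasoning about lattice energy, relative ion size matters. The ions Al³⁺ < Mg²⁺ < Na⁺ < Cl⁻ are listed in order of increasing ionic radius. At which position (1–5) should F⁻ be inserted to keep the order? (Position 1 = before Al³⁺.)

First list Z and electron count for each: Al³⁺: 10 e⁻, Z=13, Mg²⁺: 10 e⁻, Z=12, Na⁺: 10 e⁻, Z=11, F⁻: 10 e⁻, Z=9, Cl⁻: 18 e⁻, Z=17. Al³⁺ < Mg²⁺ (both 10 e⁻, Z=13>12); Mg²⁺ < Na⁺ (both 10 e⁻, Z=12>11); Na⁺ < F⁻ (isoelectronic, higher Z=11 is smaller); F⁻ < Cl⁻ (same group, 1 shell fewer).
Merged order: Al³⁺ < Mg²⁺ < Na⁺ < F⁻ < Cl⁻ — F⁻ is number 4.

4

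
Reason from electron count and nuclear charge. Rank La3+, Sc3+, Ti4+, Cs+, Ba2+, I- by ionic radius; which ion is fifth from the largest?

Electron counts and nuclear charges: Ti4+ has 18 e⁻ (Z=22), Sc3+ has 18 e⁻ (Z=21), La3+ has 54 e⁻ (Z=57), Ba2+ has 54 e⁻ (Z=56), Cs+ has 54 e⁻ (Z=55), I- has 54 e⁻ (Z=53). Ti4+ < Sc3+ (both 18 e⁻, Z=22>21); Sc3+ < La3+ (same group, period 4 vs 6); La3+ < Ba2+ (both 54 e⁻, Z=57>56); Ba2+ < Cs+ (isoelectronic, higher Z=56 is smaller); Cs+ < I- (isoelectronic, higher Z=55 is smaller).
Full ascending order: Ti4+ < Sc3+ < La3+ < Ba2+ < Cs+ < I-. Counting from the largest, position 5 is Sc3+.

Sc3+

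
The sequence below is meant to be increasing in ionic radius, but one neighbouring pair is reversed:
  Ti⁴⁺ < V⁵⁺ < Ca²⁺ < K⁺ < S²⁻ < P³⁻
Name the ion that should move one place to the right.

Scanning neighbour by neighbour, only Ti⁴⁺/V⁵⁺ violates a trend: V⁵⁺ and Ti⁴⁺ share 18 electrons; the higher nuclear charge on V (Z=23) contracts it more, so V⁵⁺ < Ti⁴⁺. That makes Ti⁴⁺ the one sitting a position early relative to where it belongs.

Ti⁴⁺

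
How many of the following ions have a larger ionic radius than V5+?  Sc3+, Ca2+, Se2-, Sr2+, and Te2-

V5+ has 18 e⁻ (Z=23), Sc3+ has 18 e⁻ (Z=21), Ca2+ has 18 e⁻ (Z=20), Sr2+ has 36 e⁻ (Z=38), Se2- has 36 e⁻ (Z=34), Te2- has 54 e⁻ (Z=52). V5+ < Sc3+ (both 18 e⁻, Z=23>21); Sc3+ < Ca2+ (both 18 e⁻, Z=21>20); Ca2+ < Sr2+ (same group, 1 shell fewer); Sr2+ < Se2- (isoelectronic, higher Z=38 is smaller); Se2- < Te2- (same group, 1 shell fewer).
Overall: V5+ < Sc3+ < Ca2+ < Sr2+ < Se2- < Te2-. V5+ has 0 below it and 5 above. So 5 are larger.

5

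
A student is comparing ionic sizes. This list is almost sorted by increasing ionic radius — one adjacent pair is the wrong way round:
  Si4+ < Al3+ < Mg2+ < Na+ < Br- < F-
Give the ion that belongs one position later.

Compare adjacent ions: both in group 17 with the same charge; F- (period 2) has the smaller radius — yet in this increasing list Br- sits before F-. Nothing else is reversed, so Br- should move one place to the right.

Br-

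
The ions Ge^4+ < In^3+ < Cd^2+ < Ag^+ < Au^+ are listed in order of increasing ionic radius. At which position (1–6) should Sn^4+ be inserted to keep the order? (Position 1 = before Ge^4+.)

2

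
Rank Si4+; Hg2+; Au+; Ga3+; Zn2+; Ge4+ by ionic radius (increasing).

Si4+ < Ge4+ < Ga3+ < Zn2+ < Hg2+ < Au+

Tabulating Z and e⁻: Si4+ has 10 e⁻ (Z=14), Ge4+ has 28 e⁻ (Z=32), Ga3+ has 28 e⁻ (Z=31), Zn2+ has 28 e⁻ (Z=30), Hg2+ has 78 e⁻ (Z=80), Au+ has 78 e⁻ (Z=79). Si4+ < Ge4+ (same group, 1 shell fewer); Ge4+ < Ga3+ (isoelectronic, higher Z=32 is smaller); Ga3+ < Zn2+ (isoelectronic, higher Z=31 is smaller); Zn2+ < Hg2+ (same group, 2 shells fewer); Hg2+ < Au+ (both 78 e⁻, Z=80>79).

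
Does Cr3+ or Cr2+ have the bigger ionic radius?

Cr2+

For a single element, ionic radius drops as positive charge rises — Cr3+ < Cr2+.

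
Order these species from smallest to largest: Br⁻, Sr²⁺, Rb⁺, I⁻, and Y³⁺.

Y³⁺ < Sr²⁺ < Rb⁺ < Br⁻ < I⁻

Electron counts and nuclear charges: Y³⁺: 36 e⁻, Z=39, Sr²⁺: 36 e⁻, Z=38, Rb⁺: 36 e⁻, Z=37, Br⁻: 36 e⁻, Z=35, I⁻: 54 e⁻, Z=53. Y³⁺ < Sr²⁺ (isoelectronic, higher Z=39 is smaller); Sr²⁺ < Rb⁺ (both 36 e⁻, Z=38>37); Rb⁺ < Br⁻ (isoelectronic, higher Z=37 is smaller); Br⁻ < I⁻ (same group, 1 shell fewer).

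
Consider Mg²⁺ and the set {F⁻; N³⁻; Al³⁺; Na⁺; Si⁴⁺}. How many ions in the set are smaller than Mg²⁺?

2

Isoelectronic series (10 e⁻ each). Size is set by nuclear charge: more protons means a smaller ion. Si⁴⁺ (Z=14), Al³⁺ (Z=13), Mg²⁺ (Z=12), Na⁺ (Z=11), F⁻ (Z=9), N³⁻ (Z=7).
Relative to Mg²⁺, the ions that are smaller are Si⁴⁺, Al³⁺. So 2 are smaller.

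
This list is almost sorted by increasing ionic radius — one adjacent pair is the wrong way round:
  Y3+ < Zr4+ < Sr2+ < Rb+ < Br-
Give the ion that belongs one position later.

Compare adjacent ions: Zr4+ and Y3+ share 36 electrons; the higher nuclear charge on Zr (Z=40) contracts it more, so Zr4+ < Y3+ — yet in this increasing list Y3+ sits before Zr4+. Nothing else is reversed, so Y3+ should move one place to the right.

Y3+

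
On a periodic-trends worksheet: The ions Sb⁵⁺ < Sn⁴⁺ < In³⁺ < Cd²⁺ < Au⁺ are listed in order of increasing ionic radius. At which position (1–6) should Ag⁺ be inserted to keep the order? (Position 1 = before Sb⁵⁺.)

5

Electron counts and nuclear charges: Sb⁵⁺ has 46 e⁻ (Z=51), Sn⁴⁺ has 46 e⁻ (Z=50), In³⁺ has 46 e⁻ (Z=49), Cd²⁺ has 46 e⁻ (Z=48), Ag⁺ has 46 e⁻ (Z=47), Au⁺ has 78 e⁻ (Z=79). Sb⁵⁺ < Sn⁴⁺ (both 46 e⁻, Z=51>50); Sn⁴⁺ < In³⁺ (both 46 e⁻, Z=50>49); In³⁺ < Cd²⁺ (both 46 e⁻, Z=49>48); Cd²⁺ < Ag⁺ (both 46 e⁻, Z=48>47); Ag⁺ < Au⁺ (same group, period 5 vs 6).
With Ag⁺ included the full order is Sb⁵⁺ < Sn⁴⁺ < In³⁺ < Cd²⁺ < Ag⁺ < Au⁺, so it takes position 5.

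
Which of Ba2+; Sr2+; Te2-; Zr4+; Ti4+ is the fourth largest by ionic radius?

Zr4+

Work out protons and electrons: Ti4+ has 18 e⁻ (Z=22), Zr4+ has 36 e⁻ (Z=40), Sr2+ has 36 e⁻ (Z=38), Ba2+ has 54 e⁻ (Z=56), Te2- has 54 e⁻ (Z=52). Ti4+ < Zr4+ (same group, period 4 vs 5); Zr4+ < Sr2+ (isoelectronic, higher Z=40 is smaller); Sr2+ < Ba2+ (same group, period 5 vs 6); Ba2+ < Te2- (isoelectronic, higher Z=56 is smaller).
Full ascending order: Ti4+ < Zr4+ < Sr2+ < Ba2+ < Te2-. Counting from the largest, position 4 is Zr4+.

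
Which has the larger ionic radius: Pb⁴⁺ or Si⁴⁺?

Pb⁴⁺

All are in the same group with charge +4. Radius grows down the group as n (the outermost shell) increases.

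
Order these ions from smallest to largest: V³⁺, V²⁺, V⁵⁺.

V⁵⁺ < V³⁺ < V²⁺

Same element, different charge: the more highly charged cation has fewer electrons and a greater effective nuclear charge per electron, making V⁵⁺ the smallest.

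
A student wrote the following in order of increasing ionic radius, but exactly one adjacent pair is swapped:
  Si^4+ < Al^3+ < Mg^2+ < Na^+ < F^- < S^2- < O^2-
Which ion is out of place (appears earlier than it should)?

Compare adjacent ions: both in group 16 with the same charge; O^2- (period 2) has the smaller radius — yet in this increasing list S^2- sits before O^2-. Nothing else is reversed, so S^2- should move one place to the right.

S^2-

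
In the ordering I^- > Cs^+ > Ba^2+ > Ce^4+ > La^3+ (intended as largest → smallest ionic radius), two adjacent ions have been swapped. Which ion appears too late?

La^3+

Check each adjacent pair. Ce^4+ and La^3+ are reversed: they are isoelectronic (54 e⁻) and Ce has more protons than La (58 vs 57), making Ce^4+ smaller. No other neighbouring pair contradicts the periodic trends, so La^3+ is the ion listed too late.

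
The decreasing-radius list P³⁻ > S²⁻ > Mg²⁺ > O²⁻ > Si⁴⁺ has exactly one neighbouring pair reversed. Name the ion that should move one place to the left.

O²⁻

Scanning neighbour by neighbour, only Mg²⁺/O²⁻ violates a trend: they are isoelectronic (10 e⁻) and Mg has more protons than O (12 vs 8), making Mg²⁺ smaller. That makes O²⁻ the one sitting a position late relative to where it belongs.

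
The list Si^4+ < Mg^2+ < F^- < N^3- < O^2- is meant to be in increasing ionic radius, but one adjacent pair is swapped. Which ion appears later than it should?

O^2-

Check each adjacent pair. N^3- and O^2- are reversed: they are isoelectronic (10 e⁻) and O has more protons than N (8 vs 7), making O^2- smaller. No other neighbouring pair contradicts the periodic trends, so O^2- is the ion listed too late.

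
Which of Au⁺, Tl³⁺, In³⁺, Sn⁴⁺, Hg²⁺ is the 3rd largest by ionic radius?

Work out protons and electrons: Sn⁴⁺: 46 e⁻, Z=50, In³⁺: 46 e⁻, Z=49, Tl³⁺: 78 e⁻, Z=81, Hg²⁺: 78 e⁻, Z=80, Au⁺: 78 e⁻, Z=79. Sn⁴⁺ < In³⁺ (isoelectronic, higher Z=50 is smaller); In³⁺ < Tl³⁺ (same group, 1 shell fewer); Tl³⁺ < Hg²⁺ (isoelectronic, higher Z=81 is smaller); Hg²⁺ < Au⁺ (both 78 e⁻, Z=80>79).
Ordering: Sn⁴⁺ < In³⁺ < Tl³⁺ < Hg²⁺ < Au⁺. The 3rd largest is Tl³⁺.

Tl³⁺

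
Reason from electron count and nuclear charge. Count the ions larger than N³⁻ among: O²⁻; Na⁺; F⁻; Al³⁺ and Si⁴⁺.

Isoelectronic series (10 e⁻ each). Size is set by nuclear charge: more protons means a smaller ion. Si⁴⁺ (Z=14), Al³⁺ (Z=13), Na⁺ (Z=11), F⁻ (Z=9), O²⁻ (Z=8), N³⁻ (Z=7).
Relative to N³⁻, the ions that are larger are none. Count: 0.

0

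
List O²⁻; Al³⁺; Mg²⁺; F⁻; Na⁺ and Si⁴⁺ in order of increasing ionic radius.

These species are isoelectronic with 10 electrons. The only difference is the number of protons: Si⁴⁺ (Z=14), Al³⁺ (Z=13), Mg²⁺ (Z=12), Na⁺ (Z=11), F⁻ (Z=9), O²⁻ (Z=8). The strongest nuclear pull (Si⁴⁺) gives the smallest ion.

Si⁴⁺ < Al³⁺ < Mg²⁺ < Na⁺ < F⁻ < O²⁻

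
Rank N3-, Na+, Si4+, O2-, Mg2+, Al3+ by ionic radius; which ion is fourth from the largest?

Mg2+

Isoelectronic series (10 e⁻ each). Size is set by nuclear charge: more protons means a smaller ion. Si4+ (Z=14), Al3+ (Z=13), Mg2+ (Z=12), Na+ (Z=11), O2- (Z=8), N3- (Z=7).
So the order is Si4+ < Al3+ < Mg2+ < Na+ < O2- < N3-; the 4th-largest ion is Mg2+.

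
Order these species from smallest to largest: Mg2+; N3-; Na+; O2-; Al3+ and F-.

Isoelectronic series (10 e⁻ each). Size is set by nuclear charge: more protons means a smaller ion. Al3+ (Z=13), Mg2+ (Z=12), Na+ (Z=11), F- (Z=9), O2- (Z=8), N3- (Z=7).

Al3+ < Mg2+ < Na+ < F- < O2- < N3-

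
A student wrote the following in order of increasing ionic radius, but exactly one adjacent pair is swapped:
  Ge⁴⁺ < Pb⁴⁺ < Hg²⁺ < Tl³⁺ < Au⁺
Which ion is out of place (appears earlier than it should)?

Hg²⁺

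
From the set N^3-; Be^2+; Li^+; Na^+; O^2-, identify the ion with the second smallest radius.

Li^+

Be^2+: 2 e⁻, Z=4, Li^+: 2 e⁻, Z=3, Na^+: 10 e⁻, Z=11, O^2-: 10 e⁻, Z=8, N^3-: 10 e⁻, Z=7. Be^2+ < Li^+ (isoelectronic, higher Z=4 is smaller); Li^+ < Na^+ (same group, 1 shell fewer); Na^+ < O^2- (isoelectronic, higher Z=11 is smaller); O^2- < N^3- (both 10 e⁻, Z=8>7).
Full ascending order: Be^2+ < Li^+ < Na^+ < O^2- < N^3-. Counting from the smallest, position 2 is Li^+.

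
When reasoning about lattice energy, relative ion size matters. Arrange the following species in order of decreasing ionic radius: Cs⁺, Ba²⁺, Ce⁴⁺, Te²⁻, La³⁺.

All of these have 54 electrons (isoelectronic). With the same electron cloud, the ion with the most protons pulls it in tightest. Nuclear charges: Ce⁴⁺ (Z=58), La³⁺ (Z=57), Ba²⁺ (Z=56), Cs⁺ (Z=55), Te²⁻ (Z=52). Highest Z is smallest.

Te²⁻ > Cs⁺ > Ba²⁺ > La³⁺ > Ce⁴⁺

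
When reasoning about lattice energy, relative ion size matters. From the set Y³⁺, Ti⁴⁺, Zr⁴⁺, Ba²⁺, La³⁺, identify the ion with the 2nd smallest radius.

Zr⁴⁺

Ti⁴⁺ has 18 e⁻ (Z=22), Zr⁴⁺ has 36 e⁻ (Z=40), Y³⁺ has 36 e⁻ (Z=39), La³⁺ has 54 e⁻ (Z=57), Ba²⁺ has 54 e⁻ (Z=56). Ti⁴⁺ < Zr⁴⁺ (same group, period 4 vs 5); Zr⁴⁺ < Y³⁺ (both 36 e⁻, Z=40>39); Y³⁺ < La³⁺ (same group, period 5 vs 6); La³⁺ < Ba²⁺ (both 54 e⁻, Z=57>56).
Full ascending order: Ti⁴⁺ < Zr⁴⁺ < Y³⁺ < La³⁺ < Ba²⁺. Counting from the smallest, position 2 is Zr⁴⁺.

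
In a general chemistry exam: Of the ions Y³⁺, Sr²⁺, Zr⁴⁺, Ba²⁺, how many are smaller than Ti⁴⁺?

0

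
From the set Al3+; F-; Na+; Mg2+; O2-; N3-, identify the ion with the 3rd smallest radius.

Na+

Isoelectronic series (10 e⁻ each). Size is set by nuclear charge: more protons means a smaller ion. Al3+ (Z=13), Mg2+ (Z=12), Na+ (Z=11), F- (Z=9), O2- (Z=8), N3- (Z=7).
Ordering: Al3+ < Mg2+ < Na+ < F- < O2- < N3-. The 3rd smallest is Na+.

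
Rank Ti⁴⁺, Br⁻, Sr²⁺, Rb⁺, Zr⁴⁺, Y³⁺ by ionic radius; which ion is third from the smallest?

Ti⁴⁺ (Z=22, 18 e⁻), Zr⁴⁺ (Z=40, 36 e⁻), Y³⁺ (Z=39, 36 e⁻), Sr²⁺ (Z=38, 36 e⁻), Rb⁺ (Z=37, 36 e⁻), Br⁻ (Z=35, 36 e⁻). Ti⁴⁺ < Zr⁴⁺ (same group, period 4 vs 5); Zr⁴⁺ < Y³⁺ (both 36 e⁻, Z=40>39); Y³⁺ < Sr²⁺ (both 36 e⁻, Z=39>38); Sr²⁺ < Rb⁺ (isoelectronic, higher Z=38 is smaller); Rb⁺ < Br⁻ (both 36 e⁻, Z=37>35).
That gives Ti⁴⁺ < Zr⁴⁺ < Y³⁺ < Sr²⁺ < Rb⁺ < Br⁻. From the smallest end, number 3 is Y³⁺.

Y³⁺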